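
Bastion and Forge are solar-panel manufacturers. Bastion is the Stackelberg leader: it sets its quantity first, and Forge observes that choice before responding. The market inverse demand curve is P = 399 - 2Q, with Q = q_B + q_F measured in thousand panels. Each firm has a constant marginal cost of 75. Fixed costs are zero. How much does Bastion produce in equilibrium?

81

Solve by backward induction. Given q_B, the follower Forge maximises π_F = (399 - 2q_B - 2q_F)q_F - 75q_F.
∂π_F/∂q_F = 324 - 2q_B - 4q_F = 0 gives the reaction function q_F = (324 - 2q_B)/4.
Bastion substitutes q_F(q_B) into its own profit: π_B = q_B(399 - 2q_B - (324 - 2q_B)/2) - 75q_B = (237 - q_B)q_B - 75q_B.
Leader FOC: 162 - 2q_B = 0, so q_B = 81.
Then q_F = (324 - 2·81)/4 = 81/2.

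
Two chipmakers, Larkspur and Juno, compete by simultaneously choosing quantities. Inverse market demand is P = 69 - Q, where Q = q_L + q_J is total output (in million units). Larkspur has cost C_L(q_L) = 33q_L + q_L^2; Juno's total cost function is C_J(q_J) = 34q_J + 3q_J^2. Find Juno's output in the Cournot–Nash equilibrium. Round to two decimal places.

Larkspur's profit: π_L = (69 - Q)q_L - (33q_L + q_L²). Setting ∂π_L/∂q_L = 0: 36 - 4q_L - (q_J) = 0.
Juno's first-order condition: 35 - 8q_J - (q_L) = 0.
Best responses: q_L = (36 - q_J)/4, q_J = (35 - q_L)/8.
Substituting one into the other gives q_L = 253/31 and q_J = 104/31.

3.35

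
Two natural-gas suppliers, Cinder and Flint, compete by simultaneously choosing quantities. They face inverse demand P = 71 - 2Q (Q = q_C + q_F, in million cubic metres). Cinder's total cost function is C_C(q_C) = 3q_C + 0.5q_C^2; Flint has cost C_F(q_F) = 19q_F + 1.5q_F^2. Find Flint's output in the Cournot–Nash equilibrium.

4

Cinder's profit: π_C = (71 - 2Q)q_C - (3q_C + (1/2)q_C²). Setting ∂π_C/∂q_C = 0: 68 - 5q_C - 2(q_F) = 0.
Flint's profit: π_F = (71 - 2Q)q_F - (19q_F + (3/2)q_F²). Setting ∂π_F/∂q_F = 0: 52 - 7q_F - 2(q_C) = 0.
So q_C = (68 - 2q_F)/5 and q_F = (52 - 2q_C)/7.
Solving the pair: q_C = 12, q_F = 4.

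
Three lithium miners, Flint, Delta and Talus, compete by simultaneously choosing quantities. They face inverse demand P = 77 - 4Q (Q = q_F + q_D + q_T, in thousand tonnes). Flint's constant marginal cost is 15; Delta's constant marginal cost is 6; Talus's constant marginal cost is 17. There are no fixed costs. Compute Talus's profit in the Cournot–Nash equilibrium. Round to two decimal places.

Flint's profit: π_F = (77 - 4Q)q_F - (15q_F). Setting ∂π_F/∂q_F = 0: 62 - 8q_F - 4(q_D + q_T) = 0.
Delta's first-order condition: 71 - 8q_D - 4(q_F + q_T) = 0.
Talus's profit: π_T = (77 - 4Q)q_T - (17q_T). Setting ∂π_T/∂q_T = 0: 60 - 8q_T - 4(q_F + q_D) = 0.
Adding the 3 conditions: 193 − 8Q − 8Q = 0, i.e. Q = 193/16.
Back-substituting: q_F = (62 − 193/4)/4 = 55/16, q_D = (71 − 193/4)/4 = 91/16, q_T = (60 − 193/4)/4 = 47/16.
Price P = 77 - 4·(193/16) = 115/4.
Talus's profit: (115/4 - 17)·(47/16) = 34.5156.

34.52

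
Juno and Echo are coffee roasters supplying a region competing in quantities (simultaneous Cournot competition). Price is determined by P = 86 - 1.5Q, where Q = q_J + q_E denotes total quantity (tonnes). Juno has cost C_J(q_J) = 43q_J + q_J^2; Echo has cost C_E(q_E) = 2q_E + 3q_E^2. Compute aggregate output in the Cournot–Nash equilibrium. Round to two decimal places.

Juno's profit: π_J = (86 - 1.5Q)q_J - (43q_J + q_J²). Setting ∂π_J/∂q_J = 0: 43 - 5q_J - (3/2)(q_E) = 0.
Echo's profit: π_E = (86 - 1.5Q)q_E - (2q_E + 3q_E²). Setting ∂π_E/∂q_E = 0: 84 - 9q_E - (3/2)(q_J) = 0.
Rearranging gives the reaction functions q_J = (43 - (3/2)q_E)/5 and q_E = (84 - (3/2)q_J)/9.
Substituting one into the other gives q_J = 116/19 and q_E = 158/19.
Total output Q = 116/19 + 158/19 = 274/19.

14.42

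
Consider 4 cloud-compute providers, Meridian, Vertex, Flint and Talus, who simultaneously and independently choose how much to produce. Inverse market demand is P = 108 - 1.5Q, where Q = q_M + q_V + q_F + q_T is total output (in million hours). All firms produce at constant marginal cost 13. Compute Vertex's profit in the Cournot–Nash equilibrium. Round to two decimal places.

240.67

A representative firm's profit is π_i = q_i(108 - 1.5Q) - 13q_i.
First-order condition (treating rivals' output as given): 95 - 3q_i - (3/2)·Σ_{j≠i} q_j = 0.
By symmetry each firm produces the same amount; substituting Σ_{j≠i} q_j = 3q_i yields q_i = 95/(15/2) = 38/3.
Price P = 108 - (3/2)·(152/3) = 32.
Vertex's profit: (32 - 13)·(38/3) = 722/3.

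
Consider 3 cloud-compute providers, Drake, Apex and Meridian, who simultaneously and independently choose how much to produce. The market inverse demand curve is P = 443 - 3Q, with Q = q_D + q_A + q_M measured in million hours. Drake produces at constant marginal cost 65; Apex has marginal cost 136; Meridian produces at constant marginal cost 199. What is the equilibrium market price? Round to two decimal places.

Drake's profit: π_D = (443 - 3Q)q_D - (65q_D). Setting ∂π_D/∂q_D = 0: 378 - 6q_D - 3(q_A + q_M) = 0.
Apex's first-order condition: 307 - 6q_A - 3(q_D + q_M) = 0.
Meridian's first-order condition: 244 - 6q_M - 3(q_D + q_A) = 0.
Adding the 3 conditions: 929 − 6Q − 6Q = 0, i.e. Q = 929/12.
Back-substituting: q_D = (378 − 929/4)/3 = 583/12, q_A = (307 − 929/4)/3 = 299/12, q_M = (244 − 929/4)/3 = 47/12.
Total output Q = 929/12, so price P = 443 - 3·(929/12) = 843/4.

210.75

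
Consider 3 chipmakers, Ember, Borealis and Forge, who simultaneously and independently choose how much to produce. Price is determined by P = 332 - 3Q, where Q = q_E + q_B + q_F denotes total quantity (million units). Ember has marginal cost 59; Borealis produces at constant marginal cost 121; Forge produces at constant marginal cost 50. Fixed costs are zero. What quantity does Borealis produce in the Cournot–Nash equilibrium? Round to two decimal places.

Ember's profit: π_E = (332 - 3Q)q_E - (59q_E). Setting ∂π_E/∂q_E = 0: 273 - 6q_E - 3(q_B + q_F) = 0.
Borealis's profit: π_B = (332 - 3Q)q_B - (121q_B). Setting ∂π_B/∂q_B = 0: 211 - 6q_B - 3(q_E + q_F) = 0.
Forge's first-order condition: 282 - 6q_F - 3(q_E + q_B) = 0.
Summing all 3 equations gives 766 − 12Q = 0, hence Q = 383/6.
Back-substituting: q_E = (273 − 383/2)/3 = 163/6, q_B = (211 − 383/2)/3 = 13/2, q_F = (282 − 383/2)/3 = 181/6.

6.50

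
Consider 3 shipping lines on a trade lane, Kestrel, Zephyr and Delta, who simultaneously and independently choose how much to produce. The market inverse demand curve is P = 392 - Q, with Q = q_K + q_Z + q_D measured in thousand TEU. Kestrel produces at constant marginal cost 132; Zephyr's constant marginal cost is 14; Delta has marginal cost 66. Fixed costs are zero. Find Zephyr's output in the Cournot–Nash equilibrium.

137

Kestrel's profit: π_K = (392 - Q)q_K - (132q_K). Setting ∂π_K/∂q_K = 0: 260 - 2q_K - (q_Z + q_D) = 0.
Zephyr's first-order condition: 378 - 2q_Z - (q_K + q_D) = 0.
Delta's first-order condition: 326 - 2q_D - (q_K + q_Z) = 0.
Adding the 3 conditions: 964 − 2Q − 2Q = 0, i.e. Q = 241.
Back-substituting: q_K = (260 − 241) = 19, q_Z = (378 − 241) = 137, q_D = (326 − 241) = 85.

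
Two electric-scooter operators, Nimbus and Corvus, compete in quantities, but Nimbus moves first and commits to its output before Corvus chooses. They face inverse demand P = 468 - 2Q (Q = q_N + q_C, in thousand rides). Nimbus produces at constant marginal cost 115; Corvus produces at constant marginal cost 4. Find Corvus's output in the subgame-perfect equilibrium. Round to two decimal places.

85.75

Solve by backward induction. Given q_N, the follower Corvus maximises π_C = (468 - 2q_N - 2q_C)q_C - 4q_C.
Follower FOC: 464 - 2q_N - 4q_C = 0, so q_C(q_N) = (464 - 2q_N)/4.
Nimbus substitutes q_C(q_N) into its own profit: π_N = q_N(468 - 2q_N - (464 - 2q_N)/2) - 115q_N = (236 - q_N)q_N - 115q_N.
Leader FOC: 121 - 2q_N = 0, so q_N = 121/2.
Then q_C = (464 - 2·(121/2))/4 = 343/4.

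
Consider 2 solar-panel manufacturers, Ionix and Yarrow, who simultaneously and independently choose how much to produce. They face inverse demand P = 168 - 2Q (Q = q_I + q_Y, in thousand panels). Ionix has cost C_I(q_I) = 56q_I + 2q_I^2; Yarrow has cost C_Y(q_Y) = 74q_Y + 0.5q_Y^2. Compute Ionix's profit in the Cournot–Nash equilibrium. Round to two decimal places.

427.11

Ionix's profit: π_I = (168 - 2Q)q_I - (56q_I + 2q_I²). Setting ∂π_I/∂q_I = 0: 112 - 8q_I - 2(q_Y) = 0.
Yarrow's profit: π_Y = (168 - 2Q)q_Y - (74q_Y + (1/2)q_Y²). Setting ∂π_Y/∂q_Y = 0: 94 - 5q_Y - 2(q_I) = 0.
So q_I = (112 - 2q_Y)/8 and q_Y = (94 - 2q_I)/5.
Solving the pair: q_I = 31/3, q_Y = 44/3.
Price P = 168 - 2·25 = 118.
Ionix's profit: 118·(31/3) - 56·(31/3) - 2(31/3)² = 427.1111.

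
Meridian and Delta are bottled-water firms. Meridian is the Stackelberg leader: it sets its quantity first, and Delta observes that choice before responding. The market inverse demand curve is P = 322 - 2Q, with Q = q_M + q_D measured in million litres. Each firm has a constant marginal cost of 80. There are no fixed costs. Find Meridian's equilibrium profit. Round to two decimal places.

3660.25

Solve by backward induction. Given q_M, the follower Delta maximises π_D = (322 - 2q_M - 2q_D)q_D - 80q_D.
Setting the follower's marginal profit to zero, 242 - 2q_M - 4q_D = 0, i.e. q_D = (242 - 2q_M)/4.
The leader anticipates this reaction. Substituting into P = 322 - 2Q gives P = 201 - q_M, so π_M = (201 - q_M)q_M - 80q_M.
The leader's first-order condition 121 - 2q_M = 0 yields q_M = 121/2.
Then q_D = (242 - 2·(121/2))/4 = 121/4.
Price P = 322 - 2·(363/4) = 281/2.
Meridian's profit: (281/2 - 80)·(121/2) = 3660.2500.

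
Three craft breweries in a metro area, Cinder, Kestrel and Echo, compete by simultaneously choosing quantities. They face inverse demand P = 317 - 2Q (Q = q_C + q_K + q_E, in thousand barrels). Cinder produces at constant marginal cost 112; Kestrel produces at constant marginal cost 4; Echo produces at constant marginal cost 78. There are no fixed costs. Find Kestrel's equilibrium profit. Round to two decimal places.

7657.03

Cinder's profit: π_C = (317 - 2Q)q_C - (112q_C). Setting ∂π_C/∂q_C = 0: 205 - 4q_C - 2(q_K + q_E) = 0.
Kestrel's first-order condition: 313 - 4q_K - 2(q_C + q_E) = 0.
Echo's profit: π_E = (317 - 2Q)q_E - (78q_E). Setting ∂π_E/∂q_E = 0: 239 - 4q_E - 2(q_C + q_K) = 0.
Summing all 3 equations gives 757 − 8Q = 0, hence Q = 757/8.
Back-substituting: q_C = (205 − 757/4)/2 = 63/8, q_K = (313 − 757/4)/2 = 495/8, q_E = (239 − 757/4)/2 = 199/8.
Price P = 317 - 2·(757/8) = 511/4.
Kestrel's profit: (511/4 - 4)·(495/8) = 7657.0313.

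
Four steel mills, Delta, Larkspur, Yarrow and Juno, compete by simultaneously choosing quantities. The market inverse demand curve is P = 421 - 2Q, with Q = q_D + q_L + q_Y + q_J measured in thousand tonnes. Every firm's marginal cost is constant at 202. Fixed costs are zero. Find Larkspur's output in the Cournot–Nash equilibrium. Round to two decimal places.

A representative firm's profit is π_i = q_i(421 - 2Q) - 202q_i.
First-order condition (treating rivals' output as given): 219 - 4q_i - 2·Σ_{j≠i} q_j = 0.
With identical firms every q_j equals q_i, so Σ_{j≠i} q_j = 3q_i and 219 = 10q_i, giving q_i = 219/10.

21.90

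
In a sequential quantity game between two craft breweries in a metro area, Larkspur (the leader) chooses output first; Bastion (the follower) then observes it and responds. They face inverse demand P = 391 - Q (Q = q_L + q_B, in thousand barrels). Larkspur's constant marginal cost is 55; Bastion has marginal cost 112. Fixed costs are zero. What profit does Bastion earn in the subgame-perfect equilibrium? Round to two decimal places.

Solve by backward induction. Given q_L, the follower Bastion maximises π_B = (391 - q_L - q_B)q_B - 112q_B.
Setting the follower's marginal profit to zero, 279 - q_L - 2q_B = 0, i.e. q_B = (279 - q_L)/2.
Larkspur substitutes q_B(q_L) into its own profit: π_L = q_L(391 - q_L - (279 - q_L)/2) - 55q_L = (503/2 - (1/2)q_L)q_L - 55q_L.
The leader's first-order condition 393/2 - q_L = 0 yields q_L = 393/2.
Then q_B = (279 - 393/2)/2 = 165/4.
Price P = 391 - 951/4 = 613/4.
Bastion's profit: (613/4 - 112)·(165/4) = 1701.5625.

1701.56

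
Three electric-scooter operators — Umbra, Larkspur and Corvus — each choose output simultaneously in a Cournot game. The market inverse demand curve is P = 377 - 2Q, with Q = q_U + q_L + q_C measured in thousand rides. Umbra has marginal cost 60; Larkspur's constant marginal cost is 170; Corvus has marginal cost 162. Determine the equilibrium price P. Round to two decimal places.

192.25

Umbra's profit: π_U = (377 - 2Q)q_U - (60q_U). Setting ∂π_U/∂q_U = 0: 317 - 4q_U - 2(q_L + q_C) = 0.
Larkspur's profit: π_L = (377 - 2Q)q_L - (170q_L). Setting ∂π_L/∂q_L = 0: 207 - 4q_L - 2(q_U + q_C) = 0.
Corvus's profit: π_C = (377 - 2Q)q_C - (162q_C). Setting ∂π_C/∂q_C = 0: 215 - 4q_C - 2(q_U + q_L) = 0.
Summing all 3 equations gives 739 − 8Q = 0, hence Q = 739/8.
Back-substituting: q_U = (317 − 739/4)/2 = 529/8, q_L = (207 − 739/4)/2 = 89/8, q_C = (215 − 739/4)/2 = 121/8.
Total output Q = 739/8, so price P = 377 - 2·(739/8) = 769/4.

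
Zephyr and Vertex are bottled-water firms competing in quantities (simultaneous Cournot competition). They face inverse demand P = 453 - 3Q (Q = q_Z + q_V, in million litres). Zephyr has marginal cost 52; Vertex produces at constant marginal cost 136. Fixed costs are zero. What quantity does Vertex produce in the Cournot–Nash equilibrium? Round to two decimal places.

25.89

Zephyr's profit: π_Z = (453 - 3Q)q_Z - (52q_Z). Setting ∂π_Z/∂q_Z = 0: 401 - 6q_Z - 3(q_V) = 0.
Vertex's first-order condition: 317 - 6q_V - 3(q_Z) = 0.
Best responses: q_Z = (401 - 3q_V)/6, q_V = (317 - 3q_Z)/6.
Solving the pair: q_Z = 485/9, q_V = 233/9.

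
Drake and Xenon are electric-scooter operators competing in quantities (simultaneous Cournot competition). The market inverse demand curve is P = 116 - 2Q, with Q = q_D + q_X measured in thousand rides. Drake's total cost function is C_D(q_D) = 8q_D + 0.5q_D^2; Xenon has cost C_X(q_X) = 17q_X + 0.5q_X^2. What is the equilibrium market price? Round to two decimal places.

Drake's profit: π_D = (116 - 2Q)q_D - (8q_D + (1/2)q_D²). Setting ∂π_D/∂q_D = 0: 108 - 5q_D - 2(q_X) = 0.
Xenon's profit: π_X = (116 - 2Q)q_X - (17q_X + (1/2)q_X²). Setting ∂π_X/∂q_X = 0: 99 - 5q_X - 2(q_D) = 0.
So q_D = (108 - 2q_X)/5 and q_X = (99 - 2q_D)/5.
Substituting one into the other gives q_D = 114/7 and q_X = 93/7.
Total output Q = 207/7, so price P = 116 - 2·(207/7) = 398/7.

56.86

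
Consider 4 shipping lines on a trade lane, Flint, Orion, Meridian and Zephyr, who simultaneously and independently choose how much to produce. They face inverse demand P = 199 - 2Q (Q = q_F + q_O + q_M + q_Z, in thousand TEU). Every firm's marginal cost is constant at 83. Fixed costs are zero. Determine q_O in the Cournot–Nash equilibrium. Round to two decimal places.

11.60

Each firm earns π_i = (199 - 2Q)q_i - 83q_i.
Setting ∂π_i/∂q_i = 0 with rivals' quantities fixed: 116 - 4q_i - 2·Σ_{j≠i} q_j = 0.
By symmetry each firm produces the same amount; substituting Σ_{j≠i} q_j = 3q_i yields q_i = 116/10 = 58/5.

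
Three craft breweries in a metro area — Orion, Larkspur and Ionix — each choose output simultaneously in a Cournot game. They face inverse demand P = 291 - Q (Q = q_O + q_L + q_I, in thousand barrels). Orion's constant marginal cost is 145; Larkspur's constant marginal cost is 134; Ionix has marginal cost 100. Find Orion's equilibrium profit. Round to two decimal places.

Orion's profit: π_O = (291 - Q)q_O - (145q_O). Setting ∂π_O/∂q_O = 0: 146 - 2q_O - (q_L + q_I) = 0.
Larkspur's first-order condition: 157 - 2q_L - (q_O + q_I) = 0.
Ionix's profit: π_I = (291 - Q)q_I - (100q_I). Setting ∂π_I/∂q_I = 0: 191 - 2q_I - (q_O + q_L) = 0.
Adding the 3 first-order conditions: 494 − 4Q = 0, so Q = 247/2.
Back-substituting: q_O = (146 − 247/2) = 45/2, q_L = (157 − 247/2) = 67/2, q_I = (191 − 247/2) = 135/2.
Price P = 291 - 247/2 = 335/2.
Orion's profit: (335/2 - 145)·(45/2) = 506.2500.

506.25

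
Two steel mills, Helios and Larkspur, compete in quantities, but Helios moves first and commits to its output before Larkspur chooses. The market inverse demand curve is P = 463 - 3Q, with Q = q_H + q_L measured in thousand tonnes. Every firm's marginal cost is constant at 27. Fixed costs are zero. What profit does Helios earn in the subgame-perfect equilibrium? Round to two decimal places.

7920.67

Solve by backward induction. Given q_H, the follower Larkspur maximises π_L = (463 - 3q_H - 3q_L)q_L - 27q_L.
Follower FOC: 436 - 3q_H - 6q_L = 0, so q_L(q_H) = (436 - 3q_H)/6.
Helios substitutes q_L(q_H) into its own profit: π_H = q_H(463 - 3q_H - (436 - 3q_H)/2) - 27q_H = (245 - (3/2)q_H)q_H - 27q_H.
Maximising: ∂π_H/∂q_H = 218 - 3q_H = 0, giving q_H = 218/3.
Then q_L = (436 - 3·(218/3))/6 = 109/3.
Price P = 463 - 3·109 = 136.
Helios's profit: (136 - 27)·(218/3) = 7920.6667.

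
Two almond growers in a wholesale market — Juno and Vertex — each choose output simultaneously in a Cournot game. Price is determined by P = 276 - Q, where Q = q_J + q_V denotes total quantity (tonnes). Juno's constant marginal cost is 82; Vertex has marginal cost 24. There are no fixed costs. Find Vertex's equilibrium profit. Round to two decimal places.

Juno's profit: π_J = (276 - Q)q_J - (82q_J). Setting ∂π_J/∂q_J = 0: 194 - 2q_J - (q_V) = 0.
Vertex's first-order condition: 252 - 2q_V - (q_J) = 0.
Best responses: q_J = (194 - q_V)/2, q_V = (252 - q_J)/2.
Solving the pair: q_J = 136/3, q_V = 310/3.
Price P = 276 - 446/3 = 382/3.
Vertex's profit: (382/3 - 24)·(310/3) = 10677.7778.

10677.78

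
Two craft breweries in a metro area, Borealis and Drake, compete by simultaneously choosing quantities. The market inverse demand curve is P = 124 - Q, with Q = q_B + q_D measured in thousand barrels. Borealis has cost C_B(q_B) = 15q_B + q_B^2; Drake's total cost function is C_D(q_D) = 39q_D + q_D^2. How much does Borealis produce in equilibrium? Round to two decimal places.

Borealis's profit: π_B = (124 - Q)q_B - (15q_B + q_B²). Setting ∂π_B/∂q_B = 0: 109 - 4q_B - (q_D) = 0.
Drake's first-order condition: 85 - 4q_D - (q_B) = 0.
Best responses: q_B = (109 - q_D)/4, q_D = (85 - q_B)/4.
Substituting one into the other gives q_B = 117/5 and q_D = 77/5.

23.40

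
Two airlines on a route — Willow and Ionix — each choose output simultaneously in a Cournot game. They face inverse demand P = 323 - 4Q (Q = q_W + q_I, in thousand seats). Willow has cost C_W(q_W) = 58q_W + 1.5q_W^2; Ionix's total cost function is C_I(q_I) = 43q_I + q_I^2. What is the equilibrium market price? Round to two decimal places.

171.94

Willow's profit: π_W = (323 - 4Q)q_W - (58q_W + (3/2)q_W²). Setting ∂π_W/∂q_W = 0: 265 - 11q_W - 4(q_I) = 0.
Ionix's profit: π_I = (323 - 4Q)q_I - (43q_I + q_I²). Setting ∂π_I/∂q_I = 0: 280 - 10q_I - 4(q_W) = 0.
Rearranging gives the reaction functions q_W = (265 - 4q_I)/11 and q_I = (280 - 4q_W)/10.
Solving the pair: q_W = 765/47, q_I = 1010/47.
Total output Q = 1775/47, so price P = 323 - 4·(1775/47) = 171.9362.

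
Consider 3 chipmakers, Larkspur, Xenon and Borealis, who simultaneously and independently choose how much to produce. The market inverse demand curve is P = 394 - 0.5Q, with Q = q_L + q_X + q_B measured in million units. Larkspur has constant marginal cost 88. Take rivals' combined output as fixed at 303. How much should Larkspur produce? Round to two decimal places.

With rivals' combined output fixed at 303, Larkspur's profit is π_L = (394 - (1/2)·303 - (1/2)q_L)q_L - (88q_L) = (485/2 - (1/2)q_L)q_L - (88q_L).
∂π_L/∂q_L = 309/2 - q_L = 0, so q_L = 309/2.

154.50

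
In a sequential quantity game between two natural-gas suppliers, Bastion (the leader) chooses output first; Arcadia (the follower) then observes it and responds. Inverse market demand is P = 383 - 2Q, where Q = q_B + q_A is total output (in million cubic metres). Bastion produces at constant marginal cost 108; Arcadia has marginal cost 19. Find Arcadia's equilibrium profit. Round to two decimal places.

The follower Arcadia best-responds to any q_B: π_A = (383 - 2Q)q_A - 19q_A.
Setting the follower's marginal profit to zero, 364 - 2q_B - 4q_A = 0, i.e. q_A = (364 - 2q_B)/4.
Bastion substitutes q_A(q_B) into its own profit: π_B = q_B(383 - 2q_B - (364 - 2q_B)/2) - 108q_B = (201 - q_B)q_B - 108q_B.
Maximising: ∂π_B/∂q_B = 93 - 2q_B = 0, giving q_B = 93/2.
Then q_A = (364 - 2·(93/2))/4 = 271/4.
Price P = 383 - 2·(457/4) = 309/2.
Arcadia's profit: (309/2 - 19)·(271/4) = 9180.1250.

9180.13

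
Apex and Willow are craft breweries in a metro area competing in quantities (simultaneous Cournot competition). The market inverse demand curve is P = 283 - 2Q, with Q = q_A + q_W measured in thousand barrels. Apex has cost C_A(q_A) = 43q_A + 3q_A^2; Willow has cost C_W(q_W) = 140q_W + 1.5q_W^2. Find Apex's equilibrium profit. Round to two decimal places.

Apex's profit: π_A = (283 - 2Q)q_A - (43q_A + 3q_A²). Setting ∂π_A/∂q_A = 0: 240 - 10q_A - 2(q_W) = 0.
Willow's first-order condition: 143 - 7q_W - 2(q_A) = 0.
Best responses: q_A = (240 - 2q_W)/10, q_W = (143 - 2q_A)/7.
Substituting one into the other gives q_A = 697/33 and q_W = 475/33.
Price P = 283 - 2·(1172/33) = 211.9697.
Apex's profit: 211.9697·(697/33) - 43·(697/33) - 3(697/33)² = 2230.5280.

2230.53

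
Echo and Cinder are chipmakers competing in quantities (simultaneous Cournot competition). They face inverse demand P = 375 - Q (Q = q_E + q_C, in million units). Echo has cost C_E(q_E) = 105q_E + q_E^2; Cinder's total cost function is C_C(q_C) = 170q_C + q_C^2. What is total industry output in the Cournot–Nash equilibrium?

95

Echo's profit: π_E = (375 - Q)q_E - (105q_E + q_E²). Setting ∂π_E/∂q_E = 0: 270 - 4q_E - (q_C) = 0.
Cinder's first-order condition: 205 - 4q_C - (q_E) = 0.
Rearranging gives the reaction functions q_E = (270 - q_C)/4 and q_C = (205 - q_E)/4.
Substituting one into the other gives q_E = 175/3 and q_C = 110/3.
Total output Q = 175/3 + 110/3 = 95.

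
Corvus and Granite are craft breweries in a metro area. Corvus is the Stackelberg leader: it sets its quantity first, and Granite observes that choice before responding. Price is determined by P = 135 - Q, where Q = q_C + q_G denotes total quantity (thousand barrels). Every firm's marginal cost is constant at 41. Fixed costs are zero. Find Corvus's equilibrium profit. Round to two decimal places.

Solve by backward induction. Given q_C, the follower Granite maximises π_G = (135 - q_C - q_G)q_G - 41q_G.
Setting the follower's marginal profit to zero, 94 - q_C - 2q_G = 0, i.e. q_G = (94 - q_C)/2.
The leader anticipates this reaction. Substituting into P = 135 - Q gives P = 88 - (1/2)q_C, so π_C = (88 - (1/2)q_C)q_C - 41q_C.
Maximising: ∂π_C/∂q_C = 47 - q_C = 0, giving q_C = 47.
Then q_G = (94 - 47)/2 = 47/2.
Price P = 135 - 141/2 = 129/2.
Corvus's profit: (129/2 - 41)·47 = 1104.5000.

1104.50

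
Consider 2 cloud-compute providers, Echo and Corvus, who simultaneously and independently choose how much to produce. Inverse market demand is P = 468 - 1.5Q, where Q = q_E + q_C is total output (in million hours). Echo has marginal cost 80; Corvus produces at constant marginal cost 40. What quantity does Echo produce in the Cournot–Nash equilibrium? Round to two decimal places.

77.33

Echo's profit: π_E = (468 - 1.5Q)q_E - (80q_E). Setting ∂π_E/∂q_E = 0: 388 - 3q_E - (3/2)(q_C) = 0.
Corvus's first-order condition: 428 - 3q_C - (3/2)(q_E) = 0.
So q_E = (388 - (3/2)q_C)/3 and q_C = (428 - (3/2)q_E)/3.
Solving the pair: q_E = 232/3, q_C = 104.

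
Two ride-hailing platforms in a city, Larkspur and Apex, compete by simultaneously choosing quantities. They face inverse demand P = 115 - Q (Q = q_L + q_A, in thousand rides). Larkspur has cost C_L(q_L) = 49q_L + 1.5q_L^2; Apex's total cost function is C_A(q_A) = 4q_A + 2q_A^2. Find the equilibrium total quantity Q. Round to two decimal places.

26.69

Larkspur's profit: π_L = (115 - Q)q_L - (49q_L + (3/2)q_L²). Setting ∂π_L/∂q_L = 0: 66 - 5q_L - (q_A) = 0.
Apex's profit: π_A = (115 - Q)q_A - (4q_A + 2q_A²). Setting ∂π_A/∂q_A = 0: 111 - 6q_A - (q_L) = 0.
Rearranging gives the reaction functions q_L = (66 - q_A)/5 and q_A = (111 - q_L)/6.
Solving the pair: q_L = 285/29, q_A = 489/29.
Total output Q = 285/29 + 489/29 = 774/29.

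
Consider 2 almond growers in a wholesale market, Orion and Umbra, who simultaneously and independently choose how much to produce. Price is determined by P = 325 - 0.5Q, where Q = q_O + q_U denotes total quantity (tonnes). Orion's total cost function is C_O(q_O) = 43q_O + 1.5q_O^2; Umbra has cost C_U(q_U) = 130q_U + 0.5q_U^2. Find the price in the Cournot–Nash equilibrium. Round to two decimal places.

Orion's profit: π_O = (325 - 0.5Q)q_O - (43q_O + (3/2)q_O²). Setting ∂π_O/∂q_O = 0: 282 - 4q_O - (1/2)(q_U) = 0.
Umbra's first-order condition: 195 - 2q_U - (1/2)(q_O) = 0.
So q_O = (282 - (1/2)q_U)/4 and q_U = (195 - (1/2)q_O)/2.
Substituting one into the other gives q_O = 1866/31 and q_U = 82.4516.
Total output Q = 142.6452, so price P = 325 - (1/2)·142.6452 = 253.6774.

253.68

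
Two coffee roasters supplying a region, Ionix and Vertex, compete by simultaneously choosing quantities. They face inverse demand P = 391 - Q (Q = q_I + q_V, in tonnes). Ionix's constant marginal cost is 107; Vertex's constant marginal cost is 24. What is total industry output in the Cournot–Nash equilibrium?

Ionix's profit: π_I = (391 - Q)q_I - (107q_I). Setting ∂π_I/∂q_I = 0: 284 - 2q_I - (q_V) = 0.
Vertex's profit: π_V = (391 - Q)q_V - (24q_V). Setting ∂π_V/∂q_V = 0: 367 - 2q_V - (q_I) = 0.
So q_I = (284 - q_V)/2 and q_V = (367 - q_I)/2.
Solving the pair: q_I = 67, q_V = 150.
Total output Q = 67 + 150 = 217.

217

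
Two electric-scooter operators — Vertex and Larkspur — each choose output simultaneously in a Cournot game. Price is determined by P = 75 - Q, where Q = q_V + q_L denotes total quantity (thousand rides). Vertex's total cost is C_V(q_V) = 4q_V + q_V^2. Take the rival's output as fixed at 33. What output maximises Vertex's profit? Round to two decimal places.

9.50

With the rival's output fixed at 33, Vertex's profit is π_V = (75 - 33 - q_V)q_V - (4q_V + q_V²) = (42 - q_V)q_V - (4q_V + q_V²).
∂π_V/∂q_V = 38 - 4q_V = 0, so q_V = 19/2.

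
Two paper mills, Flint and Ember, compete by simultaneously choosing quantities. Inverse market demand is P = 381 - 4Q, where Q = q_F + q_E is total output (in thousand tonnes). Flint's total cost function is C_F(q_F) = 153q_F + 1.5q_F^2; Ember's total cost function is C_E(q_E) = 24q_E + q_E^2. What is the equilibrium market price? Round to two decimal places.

Flint's profit: π_F = (381 - 4Q)q_F - (153q_F + (3/2)q_F²). Setting ∂π_F/∂q_F = 0: 228 - 11q_F - 4(q_E) = 0.
Ember's first-order condition: 357 - 10q_E - 4(q_F) = 0.
Best responses: q_F = (228 - 4q_E)/11, q_E = (357 - 4q_F)/10.
Solving the pair: q_F = 426/47, q_E = 32.0745.
Total output Q = 41.1383, so price P = 381 - 4·41.1383 = 216.4468.

216.45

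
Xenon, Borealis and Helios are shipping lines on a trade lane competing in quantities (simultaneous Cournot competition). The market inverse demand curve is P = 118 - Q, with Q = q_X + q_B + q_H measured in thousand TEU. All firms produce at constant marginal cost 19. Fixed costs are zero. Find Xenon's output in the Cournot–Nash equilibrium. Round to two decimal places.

A representative firm's profit is π_i = q_i(118 - Q) - 19q_i.
Setting ∂π_i/∂q_i = 0 with rivals' quantities fixed: 99 - 2q_i - Σ_{j≠i} q_j = 0.
By symmetry each firm produces the same amount; substituting Σ_{j≠i} q_j = 2q_i yields q_i = 99/4.

24.75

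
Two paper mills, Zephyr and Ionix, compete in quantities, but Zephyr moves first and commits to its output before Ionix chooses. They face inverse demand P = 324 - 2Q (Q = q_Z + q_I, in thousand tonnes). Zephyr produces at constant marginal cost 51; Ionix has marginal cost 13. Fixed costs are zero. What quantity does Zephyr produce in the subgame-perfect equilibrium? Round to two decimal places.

The follower Ionix best-responds to any q_Z: π_I = (324 - 2Q)q_I - 13q_I.
∂π_I/∂q_I = 311 - 2q_Z - 4q_I = 0 gives the reaction function q_I = (311 - 2q_Z)/4.
The leader anticipates this reaction. Substituting into P = 324 - 2Q gives P = 337/2 - q_Z, so π_Z = (337/2 - q_Z)q_Z - 51q_Z.
Leader FOC: 235/2 - 2q_Z = 0, so q_Z = 235/4.
Then q_I = (311 - 2·(235/4))/4 = 387/8.

58.75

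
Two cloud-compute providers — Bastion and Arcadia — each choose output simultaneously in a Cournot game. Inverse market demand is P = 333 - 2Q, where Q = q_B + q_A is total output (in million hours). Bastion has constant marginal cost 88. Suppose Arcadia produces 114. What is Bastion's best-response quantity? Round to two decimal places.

With the rival's output fixed at 114, Bastion's profit is π_B = (333 - 2·114 - 2q_B)q_B - (88q_B) = (105 - 2q_B)q_B - (88q_B).
∂π_B/∂q_B = 17 - 4q_B = 0, so q_B = 17/4.

4.25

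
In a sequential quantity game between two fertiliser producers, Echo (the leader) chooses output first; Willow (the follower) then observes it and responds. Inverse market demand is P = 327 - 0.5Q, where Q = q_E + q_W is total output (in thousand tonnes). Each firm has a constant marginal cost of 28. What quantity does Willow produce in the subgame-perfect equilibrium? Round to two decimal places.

149.50

The follower Willow best-responds to any q_E: π_W = (327 - 0.5Q)q_W - 28q_W.
Setting the follower's marginal profit to zero, 299 - (1/2)q_E - q_W = 0, i.e. q_W = (299 - (1/2)q_E).
The leader anticipates this reaction. Substituting into P = 327 - 0.5Q gives P = 355/2 - (1/4)q_E, so π_E = (355/2 - (1/4)q_E)q_E - 28q_E.
Leader FOC: 299/2 - (1/2)q_E = 0, so q_E = 299.
Then q_W = (299 - (1/2)·299) = 299/2.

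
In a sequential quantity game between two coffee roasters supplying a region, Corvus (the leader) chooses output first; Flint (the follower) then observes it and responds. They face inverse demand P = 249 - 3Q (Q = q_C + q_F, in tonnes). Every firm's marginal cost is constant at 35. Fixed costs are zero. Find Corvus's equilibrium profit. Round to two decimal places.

1908.17

The follower Flint best-responds to any q_C: π_F = (249 - 3Q)q_F - 35q_F.
Setting the follower's marginal profit to zero, 214 - 3q_C - 6q_F = 0, i.e. q_F = (214 - 3q_C)/6.
Corvus substitutes q_F(q_C) into its own profit: π_C = q_C(249 - 3q_C - (214 - 3q_C)/2) - 35q_C = (142 - (3/2)q_C)q_C - 35q_C.
Leader FOC: 107 - 3q_C = 0, so q_C = 107/3.
Then q_F = (214 - 3·(107/3))/6 = 107/6.
Price P = 249 - 3·(107/2) = 177/2.
Corvus's profit: (177/2 - 35)·(107/3) = 1908.1667.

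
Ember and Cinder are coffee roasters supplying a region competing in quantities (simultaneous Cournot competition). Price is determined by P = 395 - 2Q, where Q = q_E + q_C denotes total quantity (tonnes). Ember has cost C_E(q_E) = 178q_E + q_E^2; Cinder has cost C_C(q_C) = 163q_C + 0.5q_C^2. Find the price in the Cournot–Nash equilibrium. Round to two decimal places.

273.54

Ember's profit: π_E = (395 - 2Q)q_E - (178q_E + q_E²). Setting ∂π_E/∂q_E = 0: 217 - 6q_E - 2(q_C) = 0.
Cinder's first-order condition: 232 - 5q_C - 2(q_E) = 0.
So q_E = (217 - 2q_C)/6 and q_C = (232 - 2q_E)/5.
Solving the pair: q_E = 621/26, q_C = 479/13.
Total output Q = 1579/26, so price P = 395 - 2·(1579/26) = 273.5385.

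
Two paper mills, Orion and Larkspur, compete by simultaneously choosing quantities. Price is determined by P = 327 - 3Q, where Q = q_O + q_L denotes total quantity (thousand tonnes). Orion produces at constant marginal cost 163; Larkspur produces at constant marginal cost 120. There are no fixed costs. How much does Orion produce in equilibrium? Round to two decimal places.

Orion's profit: π_O = (327 - 3Q)q_O - (163q_O). Setting ∂π_O/∂q_O = 0: 164 - 6q_O - 3(q_L) = 0.
Larkspur's first-order condition: 207 - 6q_L - 3(q_O) = 0.
Best responses: q_O = (164 - 3q_L)/6, q_L = (207 - 3q_O)/6.
Solving the pair: q_O = 121/9, q_L = 250/9.

13.44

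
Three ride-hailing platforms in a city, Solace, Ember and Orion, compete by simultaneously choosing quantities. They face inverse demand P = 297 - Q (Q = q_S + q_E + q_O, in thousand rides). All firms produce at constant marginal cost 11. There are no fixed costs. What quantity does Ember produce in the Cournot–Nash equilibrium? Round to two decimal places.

Each firm earns π_i = (297 - Q)q_i - 11q_i.
First-order condition (treating rivals' output as given): 286 - 2q_i - Σ_{j≠i} q_j = 0.
By symmetry each firm produces the same amount; substituting Σ_{j≠i} q_j = 2q_i yields q_i = 286/4 = 143/2.

71.50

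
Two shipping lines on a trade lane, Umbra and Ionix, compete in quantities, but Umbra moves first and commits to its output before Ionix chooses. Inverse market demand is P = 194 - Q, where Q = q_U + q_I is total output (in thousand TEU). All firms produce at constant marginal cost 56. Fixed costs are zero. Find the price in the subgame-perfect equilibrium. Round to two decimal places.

90.50

Solve by backward induction. Given q_U, the follower Ionix maximises π_I = (194 - q_U - q_I)q_I - 56q_I.
Follower FOC: 138 - q_U - 2q_I = 0, so q_I(q_U) = (138 - q_U)/2.
Umbra substitutes q_I(q_U) into its own profit: π_U = q_U(194 - q_U - (138 - q_U)/2) - 56q_U = (125 - (1/2)q_U)q_U - 56q_U.
Leader FOC: 69 - q_U = 0, so q_U = 69.
Then q_I = (138 - 69)/2 = 69/2.
Total output Q = 207/2, so price P = 194 - 207/2 = 181/2.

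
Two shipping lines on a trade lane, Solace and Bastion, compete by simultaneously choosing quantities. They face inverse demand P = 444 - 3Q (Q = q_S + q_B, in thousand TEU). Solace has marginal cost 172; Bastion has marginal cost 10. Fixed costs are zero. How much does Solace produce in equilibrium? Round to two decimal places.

12.22

Solace's profit: π_S = (444 - 3Q)q_S - (172q_S). Setting ∂π_S/∂q_S = 0: 272 - 6q_S - 3(q_B) = 0.
Bastion's profit: π_B = (444 - 3Q)q_B - (10q_B). Setting ∂π_B/∂q_B = 0: 434 - 6q_B - 3(q_S) = 0.
So q_S = (272 - 3q_B)/6 and q_B = (434 - 3q_S)/6.
Substituting one into the other gives q_S = 110/9 and q_B = 596/9.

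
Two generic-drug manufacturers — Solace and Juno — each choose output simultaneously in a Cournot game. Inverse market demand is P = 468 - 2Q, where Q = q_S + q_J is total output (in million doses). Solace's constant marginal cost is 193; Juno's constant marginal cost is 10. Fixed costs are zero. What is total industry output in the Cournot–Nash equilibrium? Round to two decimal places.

122.17

Solace's profit: π_S = (468 - 2Q)q_S - (193q_S). Setting ∂π_S/∂q_S = 0: 275 - 4q_S - 2(q_J) = 0.
Juno's profit: π_J = (468 - 2Q)q_J - (10q_J). Setting ∂π_J/∂q_J = 0: 458 - 4q_J - 2(q_S) = 0.
Rearranging gives the reaction functions q_S = (275 - 2q_J)/4 and q_J = (458 - 2q_S)/4.
Solving the pair: q_S = 46/3, q_J = 641/6.
Total output Q = 46/3 + 641/6 = 733/6.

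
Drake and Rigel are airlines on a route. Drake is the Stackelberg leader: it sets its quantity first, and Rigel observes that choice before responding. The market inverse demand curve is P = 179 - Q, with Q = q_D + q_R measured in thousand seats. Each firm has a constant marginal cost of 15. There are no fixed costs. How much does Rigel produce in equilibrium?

Solve by backward induction. Given q_D, the follower Rigel maximises π_R = (179 - q_D - q_R)q_R - 15q_R.
Setting the follower's marginal profit to zero, 164 - q_D - 2q_R = 0, i.e. q_R = (164 - q_D)/2.
Drake substitutes q_R(q_D) into its own profit: π_D = q_D(179 - q_D - (164 - q_D)/2) - 15q_D = (97 - (1/2)q_D)q_D - 15q_D.
Leader FOC: 82 - q_D = 0, so q_D = 82.
Then q_R = (164 - 82)/2 = 41.

41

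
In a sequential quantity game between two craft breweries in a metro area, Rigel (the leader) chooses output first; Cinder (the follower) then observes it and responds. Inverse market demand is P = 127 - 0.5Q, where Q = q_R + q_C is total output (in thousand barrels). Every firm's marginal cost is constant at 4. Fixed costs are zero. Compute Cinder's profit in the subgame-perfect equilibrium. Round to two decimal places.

1891.13

The follower Cinder best-responds to any q_R: π_C = (127 - 0.5Q)q_C - 4q_C.
Follower FOC: 123 - (1/2)q_R - q_C = 0, so q_C(q_R) = (123 - (1/2)q_R).
The leader anticipates this reaction. Substituting into P = 127 - 0.5Q gives P = 131/2 - (1/4)q_R, so π_R = (131/2 - (1/4)q_R)q_R - 4q_R.
The leader's first-order condition 123/2 - (1/2)q_R = 0 yields q_R = 123.
Then q_C = (123 - (1/2)·123) = 123/2.
Price P = 127 - (1/2)·(369/2) = 139/4.
Cinder's profit: (139/4 - 4)·(123/2) = 1891.1250.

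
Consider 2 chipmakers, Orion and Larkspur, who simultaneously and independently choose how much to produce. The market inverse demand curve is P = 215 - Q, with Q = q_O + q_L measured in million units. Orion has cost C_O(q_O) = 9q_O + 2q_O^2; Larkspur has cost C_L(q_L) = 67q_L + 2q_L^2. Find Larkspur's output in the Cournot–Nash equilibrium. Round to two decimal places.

19.49

Orion's profit: π_O = (215 - Q)q_O - (9q_O + 2q_O²). Setting ∂π_O/∂q_O = 0: 206 - 6q_O - (q_L) = 0.
Larkspur's profit: π_L = (215 - Q)q_L - (67q_L + 2q_L²). Setting ∂π_L/∂q_L = 0: 148 - 6q_L - (q_O) = 0.
Rearranging gives the reaction functions q_O = (206 - q_L)/6 and q_L = (148 - q_O)/6.
Solving the pair: q_O = 1088/35, q_L = 682/35.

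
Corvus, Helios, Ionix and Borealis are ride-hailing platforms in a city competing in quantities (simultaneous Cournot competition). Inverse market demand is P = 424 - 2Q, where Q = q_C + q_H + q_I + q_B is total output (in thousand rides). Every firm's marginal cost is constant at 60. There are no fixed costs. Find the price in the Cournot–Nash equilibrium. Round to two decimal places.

Each firm earns π_i = (424 - 2Q)q_i - 60q_i.
Setting ∂π_i/∂q_i = 0 with rivals' quantities fixed: 364 - 4q_i - 2·Σ_{j≠i} q_j = 0.
With identical firms every q_j equals q_i, so Σ_{j≠i} q_j = 3q_i and 364 = 10q_i, giving q_i = 182/5.
Total output Q = 728/5, so price P = 424 - 2·(728/5) = 664/5.

132.80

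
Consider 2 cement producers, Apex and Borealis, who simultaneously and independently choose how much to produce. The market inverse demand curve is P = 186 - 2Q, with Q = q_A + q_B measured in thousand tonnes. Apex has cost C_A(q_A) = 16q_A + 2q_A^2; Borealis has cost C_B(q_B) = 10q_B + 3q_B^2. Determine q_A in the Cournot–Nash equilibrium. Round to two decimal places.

Apex's profit: π_A = (186 - 2Q)q_A - (16q_A + 2q_A²). Setting ∂π_A/∂q_A = 0: 170 - 8q_A - 2(q_B) = 0.
Borealis's profit: π_B = (186 - 2Q)q_B - (10q_B + 3q_B²). Setting ∂π_B/∂q_B = 0: 176 - 10q_B - 2(q_A) = 0.
Rearranging gives the reaction functions q_A = (170 - 2q_B)/8 and q_B = (176 - 2q_A)/10.
Substituting one into the other gives q_A = 337/19 and q_B = 267/19.

17.74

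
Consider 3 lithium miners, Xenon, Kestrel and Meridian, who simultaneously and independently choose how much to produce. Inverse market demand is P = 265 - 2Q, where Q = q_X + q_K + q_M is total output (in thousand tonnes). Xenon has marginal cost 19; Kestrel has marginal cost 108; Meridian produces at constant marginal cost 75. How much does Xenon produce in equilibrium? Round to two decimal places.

Xenon's profit: π_X = (265 - 2Q)q_X - (19q_X). Setting ∂π_X/∂q_X = 0: 246 - 4q_X - 2(q_K + q_M) = 0.
Kestrel's first-order condition: 157 - 4q_K - 2(q_X + q_M) = 0.
Meridian's profit: π_M = (265 - 2Q)q_M - (75q_M). Setting ∂π_M/∂q_M = 0: 190 - 4q_M - 2(q_X + q_K) = 0.
Adding the 3 first-order conditions: 593 − 8Q = 0, so Q = 593/8.
Back-substituting: q_X = (246 − 593/4)/2 = 391/8, q_K = (157 − 593/4)/2 = 35/8, q_M = (190 − 593/4)/2 = 167/8.

48.88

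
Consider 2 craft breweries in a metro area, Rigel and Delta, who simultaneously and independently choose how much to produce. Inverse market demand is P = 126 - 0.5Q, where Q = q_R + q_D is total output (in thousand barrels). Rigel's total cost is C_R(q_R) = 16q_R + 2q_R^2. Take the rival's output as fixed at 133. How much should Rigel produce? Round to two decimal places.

With the rival's output fixed at 133, Rigel's profit is π_R = (126 - (1/2)·133 - (1/2)q_R)q_R - (16q_R + 2q_R²) = (119/2 - (1/2)q_R)q_R - (16q_R + 2q_R²).
∂π_R/∂q_R = 87/2 - 5q_R = 0, so q_R = 87/10.

8.70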